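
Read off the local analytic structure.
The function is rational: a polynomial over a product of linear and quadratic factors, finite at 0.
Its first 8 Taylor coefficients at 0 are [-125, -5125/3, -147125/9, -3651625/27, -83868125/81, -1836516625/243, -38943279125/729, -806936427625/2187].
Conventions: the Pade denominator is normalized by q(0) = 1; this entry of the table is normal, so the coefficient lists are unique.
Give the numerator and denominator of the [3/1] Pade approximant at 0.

The Pade approximant has numerator coefficients [-125, -21949500/29213, -95485500/29213, -294894000/29213]; denominator coefficients [1, -670945/87639].

Taylor coefficients needed (read off): a_0 = -125, a_1 = -5125/3, a_2 = -147125/9, a_3 = -3651625/27, a_4 = -83868125/81.
Write the denominator as Q(h) = 1 + q1*h. Requiring Q*f - P = O(h^5) with deg P <= 3 kills the coefficients of h^4..h^4 in Q*f:
  h^4: a_4 + q1*a_3 = 0, i.e. -83868125/81 + (-3651625/27)*q1 = 0.
Solving this linear system: q1 = -670945/87639.
The numerator is Q*f truncated at degree 3: P0 = a_0 = -125; P1 = a_1 + q1*a_0 = -21949500/29213; P2 = a_2 + q1*a_1 = -95485500/29213; P3 = a_3 + q1*a_2 = -294894000/29213.


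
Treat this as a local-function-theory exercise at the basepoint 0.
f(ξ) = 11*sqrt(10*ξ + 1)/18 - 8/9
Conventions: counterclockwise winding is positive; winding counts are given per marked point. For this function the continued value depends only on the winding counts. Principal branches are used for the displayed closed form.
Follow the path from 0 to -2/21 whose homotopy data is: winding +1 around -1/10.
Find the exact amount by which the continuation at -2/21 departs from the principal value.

Continued minus principal equals -(11/189)*sqrt(21).

The rational part is single-valued and drops out of the difference; each branch term changes only by its own monodromy.
(11/18)*sqrt(1 - ξ/(-1/10)): winding +1 is odd, the square root flips sign, contributing -2*(11/18)*sqrt(1 - (-2/21)/(-1/10)) = -2*(11/18)*sqrt(1/21) = -(11/189)*sqrt(21).
Summing the contributions at ξ = -2/21 gives -(11/189)*sqrt(21).


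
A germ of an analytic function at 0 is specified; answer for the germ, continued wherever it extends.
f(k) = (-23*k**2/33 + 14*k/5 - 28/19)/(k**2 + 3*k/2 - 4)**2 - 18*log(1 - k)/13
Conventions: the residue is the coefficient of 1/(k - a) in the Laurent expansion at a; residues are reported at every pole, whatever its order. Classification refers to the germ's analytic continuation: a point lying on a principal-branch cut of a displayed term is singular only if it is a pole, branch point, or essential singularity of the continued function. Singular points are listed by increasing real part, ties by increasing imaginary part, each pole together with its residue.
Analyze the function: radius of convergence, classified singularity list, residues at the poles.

Denominator factor (k**2 + 3*k/2 - 4)^2: discriminant 73/4, real irrational roots -3/4 + (1/4)*sqrt(73) and -3/4 - (1/4)*sqrt(73); poles of order 2, moduli -3/4 + (1/4)*sqrt(73) and 3/4 + (1/4)*sqrt(73).
Branch term (-18/13)*log(1 - k/(1)): its argument vanishes at k = 1, a logarithmic branch point, modulus 1.
The radius of convergence is the smallest modulus among the singular points: 1.
The branch term is analytic at -3/4 - (1/4)*sqrt(73) and contributes nothing to the residue; only the rational part matters.
The factor k**2 + 3*k/2 - 4 splits as (k - a)(k - a') with a = -3/4 - (1/4)*sqrt(73), a' = -3/4 + (1/4)*sqrt(73). At the order-2 pole a set g(k) = (k - a)^2*(rational part) = [-23*k**2/33 + 14*k/5 - 28/19] / (k - a')^2.
Order-2 pole: residue = g'(a); g'(-3/4 - (1/4)*sqrt(73)) = -(39416/16706415)*sqrt(73), so the residue is -(39416/16706415)*sqrt(73).
The branch term is analytic at -3/4 + (1/4)*sqrt(73) and contributes nothing to the residue; only the rational part matters.
The factor k**2 + 3*k/2 - 4 splits as (k - a)(k - a') with a = -3/4 + (1/4)*sqrt(73), a' = -3/4 - (1/4)*sqrt(73). At the order-2 pole a set g(k) = (k - a)^2*(rational part) = [-23*k**2/33 + 14*k/5 - 28/19] / (k - a')^2.
Order-2 pole: residue = g'(a); g'(-3/4 + (1/4)*sqrt(73)) = (39416/16706415)*sqrt(73), so the residue is (39416/16706415)*sqrt(73).
List the singular points by increasing real part (a conjugate pair: the negative imaginary part first).

Radius of convergence at 0: 1.
At -3/4 - (1/4)*sqrt(73): a pole of order 2; residue -(39416/16706415)*sqrt(73).
At 1: a logarithmic branch point.
At -3/4 + (1/4)*sqrt(73): a pole of order 2; residue (39416/16706415)*sqrt(73).


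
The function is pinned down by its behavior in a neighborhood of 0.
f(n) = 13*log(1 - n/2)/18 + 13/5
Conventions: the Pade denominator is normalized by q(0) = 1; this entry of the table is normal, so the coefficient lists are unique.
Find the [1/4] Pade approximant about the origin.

Taylor coefficients needed (expand at 0): a_0 = 13/5, a_1 = -13/36, a_2 = -13/144, a_3 = -13/432, a_4 = -13/1152, a_5 = -13/2880.
Write the denominator as Q(n) = 1 + q1*n + q2*n^2 + q3*n^3 + q4*n^4. Requiring Q*f - P = O(n^6) with deg P <= 1 kills the coefficients of n^2..n^5 in Q*f:
  n^2: a_2 + q1*a_1 + q2*a_0 = 0, i.e. -13/144 + (-13/36)*q1 + (13/5)*q2 = 0.
  n^3: a_3 + q1*a_2 + q2*a_1 + q3*a_0 = 0, i.e. -13/432 + (-13/144)*q1 + (-13/36)*q2 + (13/5)*q3 = 0.
  n^4: a_4 + q1*a_3 + q2*a_2 + q3*a_1 + q4*a_0 = 0, i.e. -13/1152 + (-13/432)*q1 + (-13/144)*q2 + (-13/36)*q3 + (13/5)*q4 = 0.
  n^5: a_5 + q1*a_4 + q2*a_3 + q3*a_2 + q4*a_1 = 0, i.e. -13/2880 + (-13/1152)*q1 + (-13/432)*q2 + (-13/144)*q3 + (-13/36)*q4 = 0.
Solving this linear system: q1 = -25489/74860, q2 = -1129/89832, q3 = -1433/718656, q4 = -2707/8623872.
The numerator is Q*f truncated at degree 1: P0 = a_0 = 13/5; P1 = a_1 + q1*a_0 = -1049672/842175.

The Pade approximant has numerator coefficients [13/5, -1049672/842175]; denominator coefficients [1, -25489/74860, -1129/89832, -1433/718656, -2707/8623872].


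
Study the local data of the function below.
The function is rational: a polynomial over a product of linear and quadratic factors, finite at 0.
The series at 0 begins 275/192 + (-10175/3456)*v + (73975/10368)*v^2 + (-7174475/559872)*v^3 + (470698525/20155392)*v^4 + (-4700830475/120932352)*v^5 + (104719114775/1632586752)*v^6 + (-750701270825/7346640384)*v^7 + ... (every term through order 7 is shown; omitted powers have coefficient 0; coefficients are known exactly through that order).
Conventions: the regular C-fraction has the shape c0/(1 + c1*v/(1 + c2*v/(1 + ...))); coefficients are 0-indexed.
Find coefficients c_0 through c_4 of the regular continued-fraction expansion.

The regular C-fraction coefficients are [275/192, 37/18, 245/666, -67441/16317, 45341613/13218436].

Taylor coefficients (read off): a_0 = 275/192, a_1 = -10175/3456, a_2 = 73975/10368, a_3 = -7174475/559872, a_4 = 470698525/20155392.
c0 = a_0 = 275/192. Peel one level at a time: if S = 1 + c*v/S' with S'(0) = 1, then c is the v-coefficient of S and S' = c*v/(S - 1).
S_1 = c0/f = 1 + (37/18)*v + (-245/324)*v^2 + ...; c1 = 37/18.
S_2 = c1*v/(S_1 - 1) = 1 + (245/666)*v + (337205/221778)*v^2 + ...; c2 = 245/666.
S_3 = c2*v/(S_2 - 1) = 1 + (-67441/16317)*v + (136161/9604)*v^2 + ...; c3 = -67441/16317.
S_4 = c3*v/(S_3 - 1) = 1 + (45341613/13218436)*v + ...; c4 = 45341613/13218436.


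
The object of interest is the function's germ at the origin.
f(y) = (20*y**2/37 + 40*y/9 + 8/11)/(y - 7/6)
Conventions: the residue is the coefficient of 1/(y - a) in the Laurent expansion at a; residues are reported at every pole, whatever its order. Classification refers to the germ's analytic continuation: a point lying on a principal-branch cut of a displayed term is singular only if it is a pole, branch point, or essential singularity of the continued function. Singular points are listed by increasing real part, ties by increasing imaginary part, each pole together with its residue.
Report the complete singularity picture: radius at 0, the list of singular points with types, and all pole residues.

Denominator factor (y - 7/6): pole of order 1 at 7/6, modulus 7/6.
The radius of convergence is the smallest modulus among the singular points: 7/6.
At the order-1 pole 7/6 set g(y) = (y - (7/6))*f(y) = 20*y**2/37 + 40*y/9 + 8/11.
Simple pole: residue = g(a) at a = 7/6, which is 73057/10989.

Radius of convergence at 0: 7/6.
At 7/6: a pole of order 1; residue 73057/10989.


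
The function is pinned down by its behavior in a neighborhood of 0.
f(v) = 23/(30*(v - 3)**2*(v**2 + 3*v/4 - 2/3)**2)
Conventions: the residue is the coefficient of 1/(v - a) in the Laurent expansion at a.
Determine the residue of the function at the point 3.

At the order-2 pole 3 set g(v) = (v - (3))^2*f(v) = 23/(30*(v**2 + 3*v/4 - 2/3)**2).
Order-2 pole: residue = g'(a); g'(3) = -89424/10241915, so the residue is -89424/10241915.

The residue is -89424/10241915.


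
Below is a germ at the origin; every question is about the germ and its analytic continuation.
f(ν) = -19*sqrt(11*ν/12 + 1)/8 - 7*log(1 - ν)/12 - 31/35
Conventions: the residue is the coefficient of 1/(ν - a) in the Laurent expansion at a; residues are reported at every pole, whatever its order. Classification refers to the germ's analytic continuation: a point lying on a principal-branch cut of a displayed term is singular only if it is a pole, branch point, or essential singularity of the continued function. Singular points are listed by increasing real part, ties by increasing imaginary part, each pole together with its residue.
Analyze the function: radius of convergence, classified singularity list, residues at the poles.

Branch term (-19/8)*sqrt(1 - ν/(-12/11)): its argument vanishes at ν = -12/11, a square-root branch point, modulus 12/11.
Branch term (-7/12)*log(1 - ν/(1)): its argument vanishes at ν = 1, a logarithmic branch point, modulus 1.
The radius of convergence is the smallest modulus among the singular points: 1.
List the singular points by increasing real part (a conjugate pair: the negative imaginary part first).

Radius of convergence at 0: 1.
At -12/11: an algebraic (square-root) branch point.
At 1: a logarithmic branch point.


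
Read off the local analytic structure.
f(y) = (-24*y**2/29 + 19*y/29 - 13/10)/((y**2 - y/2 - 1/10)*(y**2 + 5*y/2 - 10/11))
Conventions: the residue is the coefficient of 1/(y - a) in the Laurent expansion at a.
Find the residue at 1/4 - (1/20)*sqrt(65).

The factor y**2 - y/2 - 1/10 splits as (y - a)(y - a') with a = 1/4 - (1/20)*sqrt(65), a' = 1/4 + (1/20)*sqrt(65). At the order-1 pole a set g(y) = (y - a)*f(y) = [(-24*y**2/29 + 19*y/29 - 13/10)/(y**2 + 5*y/2 - 10/11)] / (y - a').
Simple pole: residue = g(a) at a = 1/4 - (1/20)*sqrt(65), which is -275/203 - (11/2639)*sqrt(65).

The residue is -275/203 - (11/2639)*sqrt(65).


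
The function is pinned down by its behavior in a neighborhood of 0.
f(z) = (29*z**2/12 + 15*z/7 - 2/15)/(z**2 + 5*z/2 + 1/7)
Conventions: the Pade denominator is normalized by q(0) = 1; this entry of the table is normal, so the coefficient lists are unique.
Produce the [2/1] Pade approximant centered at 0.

Taylor coefficients needed (expand at 0): a_0 = -14/15, a_1 = 94/3, a_2 = -31493/60, a_3 = 71729/8.
Write the denominator as Q(z) = 1 + q1*z. Requiring Q*f - P = O(z^4) with deg P <= 2 kills the coefficients of z^3..z^3 in Q*f:
  z^3: a_3 + q1*a_2 = 0, i.e. 71729/8 + (-31493/60)*q1 = 0.
Solving this linear system: q1 = 153705/8998.
The numerator is Q*f truncated at degree 2: P0 = a_0 = -14/15; P1 = a_1 + q1*a_0 = 207719/13497; P2 = a_2 + q1*a_1 = 2795693/269940.

The Pade approximant has numerator coefficients [-14/15, 207719/13497, 2795693/269940]; denominator coefficients [1, 153705/8998].


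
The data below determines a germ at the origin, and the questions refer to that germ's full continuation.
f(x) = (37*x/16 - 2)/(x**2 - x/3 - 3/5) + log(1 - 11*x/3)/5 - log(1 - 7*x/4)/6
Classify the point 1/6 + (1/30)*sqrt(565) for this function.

The point is a pole of order 1.

The denominator factor x**2 - x/3 - 3/5 vanishes at 1/6 + (1/30)*sqrt(565) and appears to the power 1; the numerator there equals -155/96 + (37/480)*sqrt(565), nonzero, and no other factor vanishes.
The branch terms are analytic at this point.
Hence a pole whose order is the multiplicity, 1.


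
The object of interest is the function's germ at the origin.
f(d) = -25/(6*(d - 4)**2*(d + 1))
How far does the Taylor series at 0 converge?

The radius of convergence is 1.

Denominator factor (d + 1): pole of order 1 at -1, modulus 1.
Denominator factor (d - 4)^2: pole of order 2 at 4, modulus 4.
The radius of convergence is the smallest modulus among the singular points: 1.


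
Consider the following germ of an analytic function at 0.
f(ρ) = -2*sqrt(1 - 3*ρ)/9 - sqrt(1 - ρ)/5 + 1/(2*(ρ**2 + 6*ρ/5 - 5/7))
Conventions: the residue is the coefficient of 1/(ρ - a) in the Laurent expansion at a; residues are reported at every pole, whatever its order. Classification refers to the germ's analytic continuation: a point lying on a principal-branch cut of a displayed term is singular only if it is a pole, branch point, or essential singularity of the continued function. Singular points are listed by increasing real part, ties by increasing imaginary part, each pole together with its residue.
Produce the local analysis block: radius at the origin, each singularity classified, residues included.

Denominator factor (ρ**2 + 6*ρ/5 - 5/7): discriminant 752/175, real irrational roots -3/5 + (2/35)*sqrt(329) and -3/5 - (2/35)*sqrt(329); poles of order 1, moduli -3/5 + (2/35)*sqrt(329) and 3/5 + (2/35)*sqrt(329).
Branch term (-2/9)*sqrt(1 - ρ/(1/3)): its argument vanishes at ρ = 1/3, a square-root branch point, modulus 1/3.
Branch term (-1/5)*sqrt(1 - ρ/(1)): its argument vanishes at ρ = 1, a square-root branch point, modulus 1.
The radius of convergence is the smallest modulus among the singular points: 1/3.
The branch terms are analytic at -3/5 - (2/35)*sqrt(329) and contribute nothing to the residue; only the rational part matters.
The factor ρ**2 + 6*ρ/5 - 5/7 splits as (ρ - a)(ρ - a') with a = -3/5 - (2/35)*sqrt(329), a' = -3/5 + (2/35)*sqrt(329). At the order-1 pole a set g(ρ) = (ρ - a)*(rational part) = [1/2] / (ρ - a').
Simple pole: residue = g(a) at a = -3/5 - (2/35)*sqrt(329), which is -(5/376)*sqrt(329).
The branch terms are analytic at -3/5 + (2/35)*sqrt(329) and contribute nothing to the residue; only the rational part matters.
The factor ρ**2 + 6*ρ/5 - 5/7 splits as (ρ - a)(ρ - a') with a = -3/5 + (2/35)*sqrt(329), a' = -3/5 - (2/35)*sqrt(329). At the order-1 pole a set g(ρ) = (ρ - a)*(rational part) = [1/2] / (ρ - a').
Simple pole: residue = g(a) at a = -3/5 + (2/35)*sqrt(329), which is (5/376)*sqrt(329).
List the singular points by increasing real part (a conjugate pair: the negative imaginary part first).

Radius of convergence at 0: 1/3.
At -3/5 - (2/35)*sqrt(329): a pole of order 1; residue -(5/376)*sqrt(329).
At 1/3: an algebraic (square-root) branch point.
At -3/5 + (2/35)*sqrt(329): a pole of order 1; residue (5/376)*sqrt(329).
At 1: an algebraic (square-root) branch point.


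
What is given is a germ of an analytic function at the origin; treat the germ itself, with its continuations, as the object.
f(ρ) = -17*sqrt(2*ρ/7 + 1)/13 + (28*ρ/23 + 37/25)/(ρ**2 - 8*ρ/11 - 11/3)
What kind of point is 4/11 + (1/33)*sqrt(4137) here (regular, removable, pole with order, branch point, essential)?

The denominator factor ρ**2 - 8*ρ/11 - 11/3 vanishes at 4/11 + (1/33)*sqrt(4137) and appears to the power 1; the numerator there equals 12161/6325 + (28/759)*sqrt(4137), nonzero, and no other factor vanishes.
The branch terms are analytic at this point.
Hence a pole whose order is the multiplicity, 1.

The point is a pole of order 1.


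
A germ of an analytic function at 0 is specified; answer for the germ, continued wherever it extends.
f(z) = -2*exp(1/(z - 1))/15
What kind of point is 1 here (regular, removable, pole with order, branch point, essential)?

The exponent 1/(z - (1)) has a pole at 1, so exp(1/(z - (1))) takes every nonzero value near it: an essential singularity (not a pole of any order).

The point is an essential singularity.


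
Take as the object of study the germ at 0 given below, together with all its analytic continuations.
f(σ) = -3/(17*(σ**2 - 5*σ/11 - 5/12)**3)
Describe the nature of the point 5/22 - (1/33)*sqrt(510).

The denominator factor σ**2 - 5*σ/11 - 5/12 vanishes at 5/22 - (1/33)*sqrt(510) and appears to the power 3; the numerator there equals -3/17, nonzero, and no other factor vanishes.
Hence a pole whose order is the multiplicity, 3.

The point is a pole of order 3.


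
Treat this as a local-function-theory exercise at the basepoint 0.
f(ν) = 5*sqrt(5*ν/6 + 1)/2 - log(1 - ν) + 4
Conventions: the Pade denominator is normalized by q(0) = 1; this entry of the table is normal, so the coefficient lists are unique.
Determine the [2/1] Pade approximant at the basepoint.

Taylor coefficients needed (expand at 0): a_0 = 13/2, a_1 = 49/24, a_2 = 163/576, a_3 = 2929/6912.
Write the denominator as Q(ν) = 1 + q1*ν. Requiring Q*f - P = O(ν^4) with deg P <= 2 kills the coefficients of ν^3..ν^3 in Q*f:
  ν^3: a_3 + q1*a_2 = 0, i.e. 2929/6912 + (163/576)*q1 = 0.
Solving this linear system: q1 = -2929/1956.
The numerator is Q*f truncated at degree 2: P0 = a_0 = 13/2; P1 = a_1 + q1*a_0 = -5015/652; P2 = a_2 + q1*a_1 = -260473/93888.

The Pade approximant has numerator coefficients [13/2, -5015/652, -260473/93888]; denominator coefficients [1, -2929/1956].


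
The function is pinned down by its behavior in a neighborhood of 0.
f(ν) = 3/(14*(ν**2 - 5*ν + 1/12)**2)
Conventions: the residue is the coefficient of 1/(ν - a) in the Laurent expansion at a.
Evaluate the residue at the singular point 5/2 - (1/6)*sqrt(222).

The residue is (9/38332)*sqrt(222).

The factor ν**2 - 5*ν + 1/12 splits as (ν - a)(ν - a') with a = 5/2 - (1/6)*sqrt(222), a' = 5/2 + (1/6)*sqrt(222). At the order-2 pole a set g(ν) = (ν - a)^2*f(ν) = [3/14] / (ν - a')^2.
Order-2 pole: residue = g'(a); g'(5/2 - (1/6)*sqrt(222)) = (9/38332)*sqrt(222), so the residue is (9/38332)*sqrt(222).


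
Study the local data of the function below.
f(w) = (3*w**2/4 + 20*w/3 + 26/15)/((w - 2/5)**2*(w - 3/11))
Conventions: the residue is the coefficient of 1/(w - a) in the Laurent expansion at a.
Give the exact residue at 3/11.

At the order-1 pole 3/11 set g(w) = (w - (3/11))*f(w) = (3*w**2/4 + 20*w/3 + 26/15)/(w - 2/5)**2.
Simple pole: residue = g(a) at a = 3/11, which is 130945/588.

The residue is 130945/588.


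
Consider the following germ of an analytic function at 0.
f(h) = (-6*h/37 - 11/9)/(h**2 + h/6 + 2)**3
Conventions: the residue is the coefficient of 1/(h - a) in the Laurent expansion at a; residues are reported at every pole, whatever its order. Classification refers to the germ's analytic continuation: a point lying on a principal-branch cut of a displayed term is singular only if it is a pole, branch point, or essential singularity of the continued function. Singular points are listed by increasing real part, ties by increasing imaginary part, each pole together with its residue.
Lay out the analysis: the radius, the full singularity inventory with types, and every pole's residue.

Radius of convergence at 0: sqrt(2).
At (-1/12) - ((1/12)*sqrt(287))*i: a pole of order 3; residue -((298080/124953773)*sqrt(287))*i.
At (-1/12) + ((1/12)*sqrt(287))*i: a pole of order 3; residue ((298080/124953773)*sqrt(287))*i.

Denominator factor (h**2 + h/6 + 2)^3: discriminant -287/36, complex-conjugate roots (-1/12) + ((1/12)*sqrt(287))*i and (-1/12) - ((1/12)*sqrt(287))*i; poles of order 3, moduli sqrt(2) and sqrt(2).
The radius of convergence is the smallest modulus among the singular points: sqrt(2).
The factor h**2 + h/6 + 2 splits as (h - a)(h - a') with a = (-1/12) - ((1/12)*sqrt(287))*i, a' = (-1/12) + ((1/12)*sqrt(287))*i. At the order-3 pole a set g(h) = (h - a)^3*f(h) = [-6*h/37 - 11/9] / (h - a')^3.
Order-3 pole: residue = g''(a)/2; g''((-1/12) - ((1/12)*sqrt(287))*i) = -((596160/124953773)*sqrt(287))*i, so the residue is -((298080/124953773)*sqrt(287))*i.
The factor h**2 + h/6 + 2 splits as (h - a)(h - a') with a = (-1/12) + ((1/12)*sqrt(287))*i, a' = (-1/12) - ((1/12)*sqrt(287))*i. At the order-3 pole a set g(h) = (h - a)^3*f(h) = [-6*h/37 - 11/9] / (h - a')^3.
Order-3 pole: residue = g''(a)/2; g''((-1/12) + ((1/12)*sqrt(287))*i) = ((596160/124953773)*sqrt(287))*i, so the residue is ((298080/124953773)*sqrt(287))*i.
List the singular points by increasing real part (a conjugate pair: the negative imaginary part first).


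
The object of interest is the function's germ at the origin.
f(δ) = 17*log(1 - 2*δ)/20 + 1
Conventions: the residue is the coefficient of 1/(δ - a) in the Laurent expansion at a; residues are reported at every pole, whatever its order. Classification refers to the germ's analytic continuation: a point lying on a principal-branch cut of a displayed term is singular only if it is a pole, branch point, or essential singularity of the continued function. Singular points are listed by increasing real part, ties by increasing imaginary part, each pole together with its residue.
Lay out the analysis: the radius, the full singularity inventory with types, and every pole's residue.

Branch term (17/20)*log(1 - δ/(1/2)): its argument vanishes at δ = 1/2, a logarithmic branch point, modulus 1/2.
The radius of convergence is the smallest modulus among the singular points: 1/2.

Radius of convergence at 0: 1/2.
At 1/2: a logarithmic branch point.


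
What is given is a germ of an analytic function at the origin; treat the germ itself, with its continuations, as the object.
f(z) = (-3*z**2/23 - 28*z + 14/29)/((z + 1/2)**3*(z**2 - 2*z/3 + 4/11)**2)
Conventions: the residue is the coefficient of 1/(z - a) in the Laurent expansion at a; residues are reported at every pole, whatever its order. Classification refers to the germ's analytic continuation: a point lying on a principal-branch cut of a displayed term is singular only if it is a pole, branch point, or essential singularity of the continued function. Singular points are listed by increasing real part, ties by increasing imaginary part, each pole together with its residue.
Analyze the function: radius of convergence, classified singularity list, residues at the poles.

Denominator factor (z + 1/2)^3: pole of order 3 at -1/2, modulus 1/2.
Denominator factor (z**2 - 2*z/3 + 4/11)^2: discriminant -100/99, complex-conjugate roots (1/3) + ((5/33)*sqrt(11))*i and (1/3) - ((5/33)*sqrt(11))*i; poles of order 2, moduli (2/11)*sqrt(11) and (2/11)*sqrt(11).
The radius of convergence is the smallest modulus among the singular points: 1/2.
At the order-3 pole -1/2 set g(z) = (z - (-1/2))^3*f(z) = (-3*z**2/23 - 28*z + 14/29)/(z**2 - 2*z/3 + 4/11)**2.
Order-3 pole: residue = g''(a)/2; g''(-1/2) = 80369628768/6513671875, so the residue is 40184814384/6513671875.
The factor z**2 - 2*z/3 + 4/11 splits as (z - a)(z - a') with a = (1/3) - ((5/33)*sqrt(11))*i, a' = (1/3) + ((5/33)*sqrt(11))*i. At the order-2 pole a set g(z) = (z - a)^2*f(z) = [(-3*z**2/23 - 28*z + 14/29)/(z + 1/2)**3] / (z - a')^2.
Order-2 pole: residue = g'(a); g'((1/3) - ((5/33)*sqrt(11))*i) = (-20092407192/6513671875) - ((97108652124/6513671875)*sqrt(11))*i, so the residue is (-20092407192/6513671875) - ((97108652124/6513671875)*sqrt(11))*i.
The factor z**2 - 2*z/3 + 4/11 splits as (z - a)(z - a') with a = (1/3) + ((5/33)*sqrt(11))*i, a' = (1/3) - ((5/33)*sqrt(11))*i. At the order-2 pole a set g(z) = (z - a)^2*f(z) = [(-3*z**2/23 - 28*z + 14/29)/(z + 1/2)**3] / (z - a')^2.
Order-2 pole: residue = g'(a); g'((1/3) + ((5/33)*sqrt(11))*i) = (-20092407192/6513671875) + ((97108652124/6513671875)*sqrt(11))*i, so the residue is (-20092407192/6513671875) + ((97108652124/6513671875)*sqrt(11))*i.
List the singular points by increasing real part (a conjugate pair: the negative imaginary part first).

Radius of convergence at 0: 1/2.
At -1/2: a pole of order 3; residue 40184814384/6513671875.
At (1/3) - ((5/33)*sqrt(11))*i: a pole of order 2; residue (-20092407192/6513671875) - ((97108652124/6513671875)*sqrt(11))*i.
At (1/3) + ((5/33)*sqrt(11))*i: a pole of order 2; residue (-20092407192/6513671875) + ((97108652124/6513671875)*sqrt(11))*i.


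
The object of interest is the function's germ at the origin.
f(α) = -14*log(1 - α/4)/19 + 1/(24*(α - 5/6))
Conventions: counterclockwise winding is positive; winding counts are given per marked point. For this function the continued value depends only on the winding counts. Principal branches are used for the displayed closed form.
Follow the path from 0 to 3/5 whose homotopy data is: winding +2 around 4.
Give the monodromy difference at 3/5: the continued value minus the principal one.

The rational part is single-valued and drops out of the difference; each branch term changes only by its own monodromy.
(-14/19)*log(1 - α/(4)): each positive loop around 4 adds 2*pi*i to the log, so winding +2 contributes (-14/19)*(2)*2*pi*i = -(56/19)*pi*i.
Summing the contributions at α = 3/5 gives -(56/19)*pi*i.

Continued minus principal equals -(56/19)*pi*i.


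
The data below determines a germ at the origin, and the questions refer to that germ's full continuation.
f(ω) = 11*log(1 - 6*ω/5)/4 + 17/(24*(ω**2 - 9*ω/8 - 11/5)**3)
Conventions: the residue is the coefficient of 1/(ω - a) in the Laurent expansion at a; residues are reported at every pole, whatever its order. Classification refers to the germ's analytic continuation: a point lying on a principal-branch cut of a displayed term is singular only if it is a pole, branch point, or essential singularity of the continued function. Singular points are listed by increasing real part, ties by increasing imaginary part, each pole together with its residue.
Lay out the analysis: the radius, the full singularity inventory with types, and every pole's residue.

Radius of convergence at 0: 5/6.
At 9/16 - (1/80)*sqrt(16105): a pole of order 3; residue -(3481600/33417362861)*sqrt(16105).
At 5/6: a logarithmic branch point.
At 9/16 + (1/80)*sqrt(16105): a pole of order 3; residue (3481600/33417362861)*sqrt(16105).

Denominator factor (ω**2 - 9*ω/8 - 11/5)^3: discriminant 3221/320, real irrational roots 9/16 + (1/80)*sqrt(16105) and 9/16 - (1/80)*sqrt(16105); poles of order 3, moduli 9/16 + (1/80)*sqrt(16105) and -9/16 + (1/80)*sqrt(16105).
Branch term (11/4)*log(1 - ω/(5/6)): its argument vanishes at ω = 5/6, a logarithmic branch point, modulus 5/6.
The radius of convergence is the smallest modulus among the singular points: 5/6.
The branch term is analytic at 9/16 - (1/80)*sqrt(16105) and contributes nothing to the residue; only the rational part matters.
The factor ω**2 - 9*ω/8 - 11/5 splits as (ω - a)(ω - a') with a = 9/16 - (1/80)*sqrt(16105), a' = 9/16 + (1/80)*sqrt(16105). At the order-3 pole a set g(ω) = (ω - a)^3*(rational part) = [17/24] / (ω - a')^3.
Order-3 pole: residue = g''(a)/2; g''(9/16 - (1/80)*sqrt(16105)) = -(6963200/33417362861)*sqrt(16105), so the residue is -(3481600/33417362861)*sqrt(16105).
The branch term is analytic at 9/16 + (1/80)*sqrt(16105) and contributes nothing to the residue; only the rational part matters.
The factor ω**2 - 9*ω/8 - 11/5 splits as (ω - a)(ω - a') with a = 9/16 + (1/80)*sqrt(16105), a' = 9/16 - (1/80)*sqrt(16105). At the order-3 pole a set g(ω) = (ω - a)^3*(rational part) = [17/24] / (ω - a')^3.
Order-3 pole: residue = g''(a)/2; g''(9/16 + (1/80)*sqrt(16105)) = (6963200/33417362861)*sqrt(16105), so the residue is (3481600/33417362861)*sqrt(16105).
List the singular points by increasing real part (a conjugate pair: the negative imaginary part first).


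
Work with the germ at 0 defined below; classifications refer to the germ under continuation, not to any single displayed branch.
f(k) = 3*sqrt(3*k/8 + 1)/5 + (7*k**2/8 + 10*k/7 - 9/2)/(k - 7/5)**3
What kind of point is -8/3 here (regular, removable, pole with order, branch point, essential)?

The term (3/5)*sqrt(1 - k/(-8/3)) has argument 1 - -8/3/(-8/3) = 0 at -8/3: a square-root (algebraic, two-sheeted) branch point; the remaining terms are analytic or single-valued there.

The point is an algebraic (square-root) branch point.


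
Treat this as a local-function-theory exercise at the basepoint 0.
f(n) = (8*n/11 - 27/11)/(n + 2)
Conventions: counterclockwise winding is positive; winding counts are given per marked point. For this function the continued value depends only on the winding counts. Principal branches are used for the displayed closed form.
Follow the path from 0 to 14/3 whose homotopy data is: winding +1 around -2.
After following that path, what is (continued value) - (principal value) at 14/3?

The function is rational, hence single-valued: continuing it around any pole returns the same value, so the difference is 0.

Continued minus principal equals 0.


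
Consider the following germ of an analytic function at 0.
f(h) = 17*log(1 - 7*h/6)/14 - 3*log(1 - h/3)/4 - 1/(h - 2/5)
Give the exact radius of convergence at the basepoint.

The radius of convergence is 2/5.

Denominator factor (h - 2/5): pole of order 1 at 2/5, modulus 2/5.
Branch term (-3/4)*log(1 - h/(3)): its argument vanishes at h = 3, a logarithmic branch point, modulus 3.
Branch term (17/14)*log(1 - h/(6/7)): its argument vanishes at h = 6/7, a logarithmic branch point, modulus 6/7.
The radius of convergence is the smallest modulus among the singular points: 2/5.


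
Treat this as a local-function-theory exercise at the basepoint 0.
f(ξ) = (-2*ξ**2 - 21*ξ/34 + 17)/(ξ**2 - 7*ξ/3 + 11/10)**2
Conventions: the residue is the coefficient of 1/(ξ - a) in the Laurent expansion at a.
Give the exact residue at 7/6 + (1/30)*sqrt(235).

The residue is -(129249/75106)*sqrt(235).

The factor ξ**2 - 7*ξ/3 + 11/10 splits as (ξ - a)(ξ - a') with a = 7/6 + (1/30)*sqrt(235), a' = 7/6 - (1/30)*sqrt(235). At the order-2 pole a set g(ξ) = (ξ - a)^2*f(ξ) = [-2*ξ**2 - 21*ξ/34 + 17] / (ξ - a')^2.
Order-2 pole: residue = g'(a); g'(7/6 + (1/30)*sqrt(235)) = -(129249/75106)*sqrt(235), so the residue is -(129249/75106)*sqrt(235).


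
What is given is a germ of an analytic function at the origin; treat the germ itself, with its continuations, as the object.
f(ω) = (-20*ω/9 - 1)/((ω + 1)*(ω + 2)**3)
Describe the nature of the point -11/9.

Denominator factors: ω + 2 = 7/9 at ω = -11/9; ω + 1 = -2/9 at ω = -11/9 — none vanishes.
So the germ continues analytically to -11/9.

The point is a regular point.


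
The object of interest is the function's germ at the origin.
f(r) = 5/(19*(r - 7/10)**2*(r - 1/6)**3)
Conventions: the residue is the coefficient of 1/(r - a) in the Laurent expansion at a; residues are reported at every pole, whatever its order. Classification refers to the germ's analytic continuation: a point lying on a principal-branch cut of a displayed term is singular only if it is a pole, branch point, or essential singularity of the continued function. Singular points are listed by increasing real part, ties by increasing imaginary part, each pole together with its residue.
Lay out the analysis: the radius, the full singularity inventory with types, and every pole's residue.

Radius of convergence at 0: 1/6.
At 1/6: a pole of order 3; residue 759375/77824.
At 7/10: a pole of order 2; residue -759375/77824.

Denominator factor (r - 7/10)^2: pole of order 2 at 7/10, modulus 7/10.
Denominator factor (r - 1/6)^3: pole of order 3 at 1/6, modulus 1/6.
The radius of convergence is the smallest modulus among the singular points: 1/6.
At the order-3 pole 1/6 set g(r) = (r - (1/6))^3*f(r) = 5/(19*(r - 7/10)**2).
Order-3 pole: residue = g''(a)/2; g''(1/6) = 759375/38912, so the residue is 759375/77824.
At the order-2 pole 7/10 set g(r) = (r - (7/10))^2*f(r) = 5/(19*(r - 1/6)**3).
Order-2 pole: residue = g'(a); g'(7/10) = -759375/77824, so the residue is -759375/77824.
List the singular points by increasing real part (a conjugate pair: the negative imaginary part first).


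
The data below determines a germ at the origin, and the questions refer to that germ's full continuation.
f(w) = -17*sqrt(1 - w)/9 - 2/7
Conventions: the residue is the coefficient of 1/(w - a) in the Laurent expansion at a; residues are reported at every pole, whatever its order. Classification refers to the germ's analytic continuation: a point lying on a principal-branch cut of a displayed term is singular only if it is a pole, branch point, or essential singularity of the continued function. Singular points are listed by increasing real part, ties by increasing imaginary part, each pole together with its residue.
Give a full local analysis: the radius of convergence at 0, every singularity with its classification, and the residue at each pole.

Branch term (-17/9)*sqrt(1 - w/(1)): its argument vanishes at w = 1, a square-root branch point, modulus 1.
The radius of convergence is the smallest modulus among the singular points: 1.

Radius of convergence at 0: 1.
At 1: an algebraic (square-root) branch point.


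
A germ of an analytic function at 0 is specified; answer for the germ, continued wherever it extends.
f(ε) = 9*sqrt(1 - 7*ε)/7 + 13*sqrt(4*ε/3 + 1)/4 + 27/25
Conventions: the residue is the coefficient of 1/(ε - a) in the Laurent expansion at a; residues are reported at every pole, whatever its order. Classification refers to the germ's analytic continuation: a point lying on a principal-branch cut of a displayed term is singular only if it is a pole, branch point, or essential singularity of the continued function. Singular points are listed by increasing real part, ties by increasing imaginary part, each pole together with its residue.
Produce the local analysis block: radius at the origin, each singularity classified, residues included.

Radius of convergence at 0: 1/7.
At -3/4: an algebraic (square-root) branch point.
At 1/7: an algebraic (square-root) branch point.

Branch term (9/7)*sqrt(1 - ε/(1/7)): its argument vanishes at ε = 1/7, a square-root branch point, modulus 1/7.
Branch term (13/4)*sqrt(1 - ε/(-3/4)): its argument vanishes at ε = -3/4, a square-root branch point, modulus 3/4.
The radius of convergence is the smallest modulus among the singular points: 1/7.
List the singular points by increasing real part (a conjugate pair: the negative imaginary part first).


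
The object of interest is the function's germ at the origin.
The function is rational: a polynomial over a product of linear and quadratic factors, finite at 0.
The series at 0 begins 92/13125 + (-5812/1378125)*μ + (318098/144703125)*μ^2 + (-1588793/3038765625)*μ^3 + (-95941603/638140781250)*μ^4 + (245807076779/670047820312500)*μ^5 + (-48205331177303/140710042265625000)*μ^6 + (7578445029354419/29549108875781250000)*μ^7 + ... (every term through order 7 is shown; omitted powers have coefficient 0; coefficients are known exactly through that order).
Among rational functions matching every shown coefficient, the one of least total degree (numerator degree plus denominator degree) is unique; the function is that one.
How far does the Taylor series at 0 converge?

The radius of convergence is -5/12 + (1/12)*sqrt(1033).

No rational of total degree below 6 reproduces all 8 coefficients; solving the [1/5] Pade equations on them gives f(μ) = (-11*μ/20 - 23/30)/((μ + 5/2)**3*(μ**2 - 5*μ/6 - 7)), whose expansion matches every shown term.
Denominator factor (μ + 5/2)^3: pole of order 3 at -5/2, modulus 5/2.
Denominator factor (μ**2 - 5*μ/6 - 7): discriminant 1033/36, real irrational roots 5/12 + (1/12)*sqrt(1033) and 5/12 - (1/12)*sqrt(1033); poles of order 1, moduli 5/12 + (1/12)*sqrt(1033) and -5/12 + (1/12)*sqrt(1033).
The radius of convergence is the smallest modulus among the singular points: -5/12 + (1/12)*sqrt(1033).


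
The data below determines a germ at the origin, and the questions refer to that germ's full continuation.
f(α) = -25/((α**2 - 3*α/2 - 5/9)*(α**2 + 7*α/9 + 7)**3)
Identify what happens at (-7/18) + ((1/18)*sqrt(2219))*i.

The denominator factor α**2 + 7*α/9 + 7 vanishes at (-7/18) + ((1/18)*sqrt(2219))*i and appears to the power 3; the numerator there equals -25, nonzero, and no other factor vanishes.
Hence a pole whose order is the multiplicity, 3.

The point is a pole of order 3.


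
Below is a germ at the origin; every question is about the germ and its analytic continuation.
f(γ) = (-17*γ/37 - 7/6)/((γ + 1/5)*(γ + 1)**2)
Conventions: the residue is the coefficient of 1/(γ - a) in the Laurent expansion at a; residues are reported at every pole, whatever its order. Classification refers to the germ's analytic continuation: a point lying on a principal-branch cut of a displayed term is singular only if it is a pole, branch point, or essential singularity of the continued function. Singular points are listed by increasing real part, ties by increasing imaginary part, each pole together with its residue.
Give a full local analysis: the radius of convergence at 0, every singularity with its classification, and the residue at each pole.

Radius of convergence at 0: 1/5.
At -1: a pole of order 2; residue 5965/3552.
At -1/5: a pole of order 1; residue -5965/3552.

Denominator factor (γ + 1/5): pole of order 1 at -1/5, modulus 1/5.
Denominator factor (γ + 1)^2: pole of order 2 at -1, modulus 1.
The radius of convergence is the smallest modulus among the singular points: 1/5.
At the order-2 pole -1 set g(γ) = (γ - (-1))^2*f(γ) = (-17*γ/37 - 7/6)/(γ + 1/5).
Order-2 pole: residue = g'(a); g'(-1) = 5965/3552, so the residue is 5965/3552.
At the order-1 pole -1/5 set g(γ) = (γ - (-1/5))*f(γ) = (-17*γ/37 - 7/6)/(γ + 1)**2.
Simple pole: residue = g(a) at a = -1/5, which is -5965/3552.
List the singular points by increasing real part (a conjugate pair: the negative imaginary part first).


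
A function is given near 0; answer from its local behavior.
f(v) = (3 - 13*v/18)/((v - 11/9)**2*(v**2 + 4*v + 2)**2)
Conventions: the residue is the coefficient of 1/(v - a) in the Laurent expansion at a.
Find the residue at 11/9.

At the order-2 pole 11/9 set g(v) = (v - (11/9))^2*f(v) = (3 - 13*v/18)/(v**2 + 4*v + 2)**2.
Order-2 pole: residue = g'(a); g'(11/9) = -5062905/89441954, so the residue is -5062905/89441954.

The residue is -5062905/89441954.


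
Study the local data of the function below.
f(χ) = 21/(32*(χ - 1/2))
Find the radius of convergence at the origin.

The radius of convergence is 1/2.

Denominator factor (χ - 1/2): pole of order 1 at 1/2, modulus 1/2.
The radius of convergence is the smallest modulus among the singular points: 1/2.


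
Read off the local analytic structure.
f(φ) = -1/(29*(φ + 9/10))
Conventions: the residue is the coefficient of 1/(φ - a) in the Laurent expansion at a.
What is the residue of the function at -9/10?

At the order-1 pole -9/10 set g(φ) = (φ - (-9/10))*f(φ) = -1/29.
Simple pole: residue = g(a) at a = -9/10, which is -1/29.

The residue is -1/29.


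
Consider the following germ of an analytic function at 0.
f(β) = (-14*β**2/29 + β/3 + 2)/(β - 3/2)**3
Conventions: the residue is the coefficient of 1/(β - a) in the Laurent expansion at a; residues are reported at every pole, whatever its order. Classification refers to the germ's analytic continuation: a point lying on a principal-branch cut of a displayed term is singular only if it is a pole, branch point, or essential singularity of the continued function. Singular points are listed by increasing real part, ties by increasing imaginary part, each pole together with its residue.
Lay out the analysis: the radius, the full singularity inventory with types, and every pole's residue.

Denominator factor (β - 3/2)^3: pole of order 3 at 3/2, modulus 3/2.
The radius of convergence is the smallest modulus among the singular points: 3/2.
At the order-3 pole 3/2 set g(β) = (β - (3/2))^3*f(β) = -14*β**2/29 + β/3 + 2.
Order-3 pole: residue = g''(a)/2; g''(3/2) = -28/29, so the residue is -14/29.

Radius of convergence at 0: 3/2.
At 3/2: a pole of order 3; residue -14/29.


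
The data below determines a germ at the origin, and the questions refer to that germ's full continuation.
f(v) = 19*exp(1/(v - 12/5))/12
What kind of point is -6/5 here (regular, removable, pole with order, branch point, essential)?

The point is a regular point.

There is no denominator, hence no pole anywhere.
The essential point of exp(1/(v - (12/5))) is 12/5, not -6/5.
So the germ continues analytically to -6/5.
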